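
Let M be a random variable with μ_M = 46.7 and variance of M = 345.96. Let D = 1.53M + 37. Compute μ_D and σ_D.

D = 1.53M + 37 is linear with a = 1.53, b = 37.
μ_D = a·μ_M + b = 1.53·46.7 + 37 = 108.451.
σ_M = √345.96 = 18.6.
σ_D = |a|·σ_M = |1.53|·18.6 = 28.458.

μ_D = 108.451, σ_D = 28.458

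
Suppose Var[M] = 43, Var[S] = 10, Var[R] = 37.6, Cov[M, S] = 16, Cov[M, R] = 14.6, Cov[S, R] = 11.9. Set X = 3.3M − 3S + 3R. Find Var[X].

Var[X] = 654.75

Var[X] = a²·Var[M] + b²·Var[S] + c²·Var[R] + 2ab·Cov[M, S] + 2ac·Cov[M, R] + 2bc·Cov[S, R], with a = 3.3, b = -3, c = 3.
= 468.27 + 90 + 338.4 + (-316.8) + 289.08 + (-214.2)
= 654.75.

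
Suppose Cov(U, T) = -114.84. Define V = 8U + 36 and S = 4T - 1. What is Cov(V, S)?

Cov(V, S) = a·c·Cov(U, T) = 8·4·(-114.84) = -3674.88. Additive constants drop out.

Cov(V, S) = -3674.88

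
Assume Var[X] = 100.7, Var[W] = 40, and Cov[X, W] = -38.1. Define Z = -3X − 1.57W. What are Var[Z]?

Var[Z] = 645.994

Var[Z] = a²·Var[X] + b²·Var[W] + 2ab·Cov[X, W] with a = -3, b = -1.57.
= (-3)²·100.7 + (-1.57)²·40 + 2·(-3)·(-1.57)·(-38.1)
= 906.3 + 98.596 + (-358.902) = 645.994.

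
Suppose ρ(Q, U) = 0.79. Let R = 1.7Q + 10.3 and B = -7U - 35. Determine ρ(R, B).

Linear rescalings preserve |correlation|; the slopes 1.7 and -7 have opposite signs, so the correlation flips sign: ρ(R, B) = −ρ(Q, U) = -0.79.

ρ(R, B) = -0.79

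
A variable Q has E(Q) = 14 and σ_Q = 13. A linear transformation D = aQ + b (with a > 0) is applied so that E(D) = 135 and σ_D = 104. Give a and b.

a = 8, b = 23

σ_D = a·σ_Q (a > 0), so a = 104/13 = 8.
E(D) = a·E(Q) + b, so b = 135 − 8·14 = 23.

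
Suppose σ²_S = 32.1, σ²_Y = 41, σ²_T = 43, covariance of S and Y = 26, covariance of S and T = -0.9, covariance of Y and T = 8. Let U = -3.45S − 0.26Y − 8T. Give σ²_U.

σ²_U = 3167.08585

σ²_U = a²·σ²_S + b²·σ²_Y + c²·σ²_T + 2ab·covariance of S and Y + 2ac·covariance of S and T + 2bc·covariance of Y and T, with a = -3.45, b = -0.26, c = -8.
= 382.07025 + 2.7716 + 2752 + 46.644 + (-49.68) + 33.28
= 3167.08585.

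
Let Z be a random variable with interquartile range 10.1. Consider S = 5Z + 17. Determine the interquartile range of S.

Under S = aZ + b, IQR(S) = |a|·IQR(Z) = |5|·10.1 = 50.5 (shifts cancel; spread scales by |a|).

IQR(S) = 50.5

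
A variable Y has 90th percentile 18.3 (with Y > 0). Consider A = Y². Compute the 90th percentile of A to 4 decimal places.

90th percentile of A = 334.89

Y² is increasing, so P_{90}(A) = g(P_{90}(Y)) = 334.89.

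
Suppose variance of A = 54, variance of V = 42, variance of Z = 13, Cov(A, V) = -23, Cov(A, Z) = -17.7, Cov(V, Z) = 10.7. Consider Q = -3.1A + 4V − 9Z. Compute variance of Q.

variance of Q = 1056.28

variance of Q = a²·variance of A + b²·variance of V + c²·variance of Z + 2ab·Cov(A, V) + 2ac·Cov(A, Z) + 2bc·Cov(V, Z), with a = -3.1, b = 4, c = -9.
= 518.94 + 672 + 1053 + 570.4 + (-987.66) + (-770.4)
= 1056.28.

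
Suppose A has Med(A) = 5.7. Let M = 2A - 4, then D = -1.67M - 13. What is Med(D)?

Med(D) = -25.358

Med(M) = 2·5.7 + (-4) = 7.4.
Med(D) = (-1.67)·7.4 + (-13) = -25.358.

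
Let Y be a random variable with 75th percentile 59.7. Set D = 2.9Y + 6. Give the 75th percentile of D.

75th percentile of D = 179.13

Since a = 2.9 > 0 the transformation is increasing, so the 75th percentile of D = a·(P_{75} of Y) + b = 2.9·59.7 + 6 = 179.13.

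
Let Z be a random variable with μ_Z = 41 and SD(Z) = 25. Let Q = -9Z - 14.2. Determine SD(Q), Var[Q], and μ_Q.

Q = -9Z - 14.2 is linear with a = -9, b = -14.2.
SD(Q) = |a|·SD(Z) = |-9|·25 = 225.
Var[Z] = 25² = 625.
Var[Q] = a²·Var[Z] = (-9)²·625 = 50625 (the additive constant -14.2 does not affect variance).
μ_Q = a·μ_Z + b = (-9)·41 + (-14.2) = -383.2.

SD(Q) = 225, Var[Q] = 50625, μ_Q = -383.2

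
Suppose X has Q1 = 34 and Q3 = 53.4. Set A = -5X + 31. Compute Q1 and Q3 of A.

a = -5 < 0 reverses order: Q1(A) comes from Q3(X), Q3(A) from Q1(X).
Q1(A) = (-5)·53.4 + 31 = -236; Q3(A) = (-5)·34 + 31 = -139.

Q1(A) = -236, Q3(A) = -139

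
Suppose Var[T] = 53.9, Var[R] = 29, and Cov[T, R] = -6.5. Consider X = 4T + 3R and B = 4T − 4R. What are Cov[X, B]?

By bilinearity, Cov[X, B] = ac·Var[T] + bd·Var[R] + (ad+bc)·Cov[T, R], with a=4, b=3, c=4, d=-4.
ac·Var[T] = 4·4·53.9 = 862.4
bd·Var[R] = 3·(-4)·29 = -348
(ad+bc)·Cov[T, R] = (-4)·(-6.5) = 26
Cov[X, B] = 862.4 + (-348) + 26 = 540.4.

Cov[X, B] = 540.4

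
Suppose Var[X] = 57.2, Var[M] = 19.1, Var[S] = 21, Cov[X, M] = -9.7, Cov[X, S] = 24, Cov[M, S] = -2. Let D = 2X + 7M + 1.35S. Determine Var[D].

Var[D] = 1023.1725

Var[D] = a²·Var[X] + b²·Var[M] + c²·Var[S] + 2ab·Cov[X, M] + 2ac·Cov[X, S] + 2bc·Cov[M, S], with a = 2, b = 7, c = 1.35.
= 228.8 + 935.9 + 38.2725 + (-271.6) + 129.6 + (-37.8)
= 1023.1725.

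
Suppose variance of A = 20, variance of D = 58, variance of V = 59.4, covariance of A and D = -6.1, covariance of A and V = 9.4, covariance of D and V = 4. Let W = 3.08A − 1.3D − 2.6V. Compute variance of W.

variance of W = 614.6304

variance of W = a²·variance of A + b²·variance of D + c²·variance of V + 2ab·covariance of A and D + 2ac·covariance of A and V + 2bc·covariance of D and V, with a = 3.08, b = -1.3, c = -2.6.
= 189.728 + 98.02 + 401.544 + 48.8488 + (-150.5504) + 27.04
= 614.6304.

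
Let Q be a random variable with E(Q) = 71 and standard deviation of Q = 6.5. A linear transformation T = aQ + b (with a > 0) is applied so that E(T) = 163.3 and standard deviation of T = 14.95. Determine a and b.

a = 2.3, b = 0

standard deviation of T = a·standard deviation of Q (a > 0), so a = 14.95/6.5 = 2.3.
E(T) = a·E(Q) + b, so b = 163.3 − 2.3·71 = 0.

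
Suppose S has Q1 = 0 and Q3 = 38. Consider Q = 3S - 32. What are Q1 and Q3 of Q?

a = 3 > 0: Q1(Q) = a·Q1(S)+b = -32, Q3(Q) = a·Q3(S)+b = 82.

Q1(Q) = -32, Q3(Q) = 82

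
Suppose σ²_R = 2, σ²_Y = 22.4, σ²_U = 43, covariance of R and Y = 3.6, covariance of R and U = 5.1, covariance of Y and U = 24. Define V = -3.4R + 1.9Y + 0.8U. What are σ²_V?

σ²_V = a²·σ²_R + b²·σ²_Y + c²·σ²_U + 2ab·covariance of R and Y + 2ac·covariance of R and U + 2bc·covariance of Y and U, with a = -3.4, b = 1.9, c = 0.8.
= 23.12 + 80.864 + 27.52 + (-46.512) + (-27.744) + 72.96
= 130.208.

σ²_V = 130.208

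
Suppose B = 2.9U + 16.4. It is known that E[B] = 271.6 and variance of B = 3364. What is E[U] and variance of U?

From B = 2.9U + 16.4: E[B] = a·E[U] + b, so E[U] = (E[B] − b)/a = (271.6 − 16.4)/2.9 = 88.
variance of B = a²·variance of U, so variance of U = 3364/2.9² = 400.

E[U] = 88, variance of U = 400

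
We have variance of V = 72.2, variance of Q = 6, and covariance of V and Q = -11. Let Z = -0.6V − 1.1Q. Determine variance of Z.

variance of Z = a²·variance of V + b²·variance of Q + 2ab·covariance of V and Q with a = -0.6, b = -1.1.
= (-0.6)²·72.2 + (-1.1)²·6 + 2·(-0.6)·(-1.1)·(-11)
= 25.992 + 7.26 + (-14.52) = 18.732.

variance of Z = 18.732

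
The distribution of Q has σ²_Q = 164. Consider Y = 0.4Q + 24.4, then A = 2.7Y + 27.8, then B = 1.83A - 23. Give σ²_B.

σ²_Y = 0.4²·164 = 26.24.
σ²_A = 2.7²·26.24 = 191.2896.
σ²_B = 1.83²·191.2896 = 640.60974144.

σ²_B = 640.60974144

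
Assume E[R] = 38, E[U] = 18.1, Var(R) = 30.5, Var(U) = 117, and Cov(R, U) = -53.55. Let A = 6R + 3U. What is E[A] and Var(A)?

E[A] = 6·E[R] + 3·E[U] = 6·38 + 3·18.1 = 282.3.
Var(A) = a²·Var(R) + b²·Var(U) + 2ab·Cov(R, U) with a = 6, b = 3.
= 6²·30.5 + 3²·117 + 2·6·3·(-53.55)
= 1098 + 1053 + (-1927.8) = 223.2.

E[A] = 282.3, Var(A) = 223.2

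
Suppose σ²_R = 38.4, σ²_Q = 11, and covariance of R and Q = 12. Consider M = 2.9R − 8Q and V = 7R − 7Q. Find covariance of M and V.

By bilinearity, covariance of M and V = ac·σ²_R + bd·σ²_Q + (ad+bc)·covariance of R and Q, with a=2.9, b=-8, c=7, d=-7.
ac·σ²_R = 2.9·7·38.4 = 779.52
bd·σ²_Q = (-8)·(-7)·11 = 616
(ad+bc)·covariance of R and Q = (-76.3)·12 = -915.6
covariance of M and V = 779.52 + 616 + (-915.6) = 479.92.

covariance of M and V = 479.92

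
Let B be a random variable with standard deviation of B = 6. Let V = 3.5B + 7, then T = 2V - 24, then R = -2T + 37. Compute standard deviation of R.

standard deviation of R = 84

standard deviation of V = |3.5|·6 = 21.
standard deviation of T = |2|·21 = 42.
standard deviation of R = |-2|·42 = 84.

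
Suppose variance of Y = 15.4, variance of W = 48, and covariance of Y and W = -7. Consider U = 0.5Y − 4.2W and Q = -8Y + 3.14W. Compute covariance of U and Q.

covariance of U and Q = -940.814

By bilinearity, covariance of U and Q = ac·variance of Y + bd·variance of W + (ad+bc)·covariance of Y and W, with a=0.5, b=-4.2, c=-8, d=3.14.
ac·variance of Y = 0.5·(-8)·15.4 = -61.6
bd·variance of W = (-4.2)·3.14·48 = -633.024
(ad+bc)·covariance of Y and W = (35.17)·(-7) = -246.19
covariance of U and Q = -61.6 + (-633.024) + (-246.19) = -940.814.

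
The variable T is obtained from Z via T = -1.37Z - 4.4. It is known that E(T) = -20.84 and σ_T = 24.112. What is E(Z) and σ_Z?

E(Z) = 12, σ_Z = 17.6

From T = -1.37Z - 4.4: E(T) = a·E(Z) + b, so E(Z) = (E(T) − b)/a = (-20.84 − (-4.4))/(-1.37) = 12.
σ_T = |a|·σ_Z, so σ_Z = 24.112/|-1.37| = 17.6.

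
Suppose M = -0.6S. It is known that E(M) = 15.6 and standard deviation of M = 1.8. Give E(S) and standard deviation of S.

From M = -0.6S: E(M) = a·E(S) + b, so E(S) = (E(M) − b)/a = (15.6 − 0)/(-0.6) = -26.
standard deviation of M = |a|·standard deviation of S, so standard deviation of S = 1.8/|-0.6| = 3.

E(S) = -26, standard deviation of S = 3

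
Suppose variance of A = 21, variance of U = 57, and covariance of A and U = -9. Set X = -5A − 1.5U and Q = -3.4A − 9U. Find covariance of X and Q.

covariance of X and Q = 675.6

By bilinearity, covariance of X and Q = ac·variance of A + bd·variance of U + (ad+bc)·covariance of A and U, with a=-5, b=-1.5, c=-3.4, d=-9.
ac·variance of A = (-5)·(-3.4)·21 = 357
bd·variance of U = (-1.5)·(-9)·57 = 769.5
(ad+bc)·covariance of A and U = (50.1)·(-9) = -450.9
covariance of X and Q = 357 + 769.5 + (-450.9) = 675.6.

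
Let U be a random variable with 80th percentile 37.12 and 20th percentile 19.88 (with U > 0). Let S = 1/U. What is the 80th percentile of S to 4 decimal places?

80th percentile of S = 0.0503

1/U is decreasing on U > 0, so percentile order reverses: P_{80}(S) uses P_{20}(U) = 19.88.
P_{80}(S) = 1/19.88 ≈ 0.0503.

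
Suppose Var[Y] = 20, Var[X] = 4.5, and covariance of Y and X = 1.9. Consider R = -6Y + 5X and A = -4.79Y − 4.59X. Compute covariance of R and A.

By bilinearity, covariance of R and A = ac·Var[Y] + bd·Var[X] + (ad+bc)·covariance of Y and X, with a=-6, b=5, c=-4.79, d=-4.59.
ac·Var[Y] = (-6)·(-4.79)·20 = 574.8
bd·Var[X] = 5·(-4.59)·4.5 = -103.275
(ad+bc)·covariance of Y and X = (3.59)·1.9 = 6.821
covariance of R and A = 574.8 + (-103.275) + 6.821 = 478.346.

covariance of R and A = 478.346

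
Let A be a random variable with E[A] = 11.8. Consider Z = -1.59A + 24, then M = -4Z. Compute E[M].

E[Z] = (-1.59)·11.8 + 24 = 5.238.
E[M] = (-4)·5.238 = -20.952.

E[M] = -20.952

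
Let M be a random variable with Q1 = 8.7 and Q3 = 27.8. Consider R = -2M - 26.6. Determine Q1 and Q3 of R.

a = -2 < 0 reverses order: Q1(R) comes from Q3(M), Q3(R) from Q1(M).
Q1(R) = (-2)·27.8 + (-26.6) = -82.2; Q3(R) = (-2)·8.7 + (-26.6) = -44.

Q1(R) = -82.2, Q3(R) = -44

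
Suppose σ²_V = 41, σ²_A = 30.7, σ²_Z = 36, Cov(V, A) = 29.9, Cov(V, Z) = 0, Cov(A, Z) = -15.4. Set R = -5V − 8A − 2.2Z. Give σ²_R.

σ²_R = a²·σ²_V + b²·σ²_A + c²·σ²_Z + 2ab·Cov(V, A) + 2ac·Cov(V, Z) + 2bc·Cov(A, Z), with a = -5, b = -8, c = -2.2.
= 1025 + 1964.8 + 174.24 + 2392 + 0 + (-542.08)
= 5013.96.

σ²_R = 5013.96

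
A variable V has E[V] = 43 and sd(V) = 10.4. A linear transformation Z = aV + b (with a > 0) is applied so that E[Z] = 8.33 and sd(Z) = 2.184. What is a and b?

a = 0.21, b = -0.7

sd(Z) = a·sd(V) (a > 0), so a = 2.184/10.4 = 0.21.
E[Z] = a·E[V] + b, so b = 8.33 − 0.21·43 = -0.7.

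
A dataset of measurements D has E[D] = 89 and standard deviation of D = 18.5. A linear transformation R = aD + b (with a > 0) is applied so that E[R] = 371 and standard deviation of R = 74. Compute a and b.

standard deviation of R = a·standard deviation of D (a > 0), so a = 74/18.5 = 4.
E[R] = a·E[D] + b, so b = 371 − 4·89 = 15.

a = 4, b = 15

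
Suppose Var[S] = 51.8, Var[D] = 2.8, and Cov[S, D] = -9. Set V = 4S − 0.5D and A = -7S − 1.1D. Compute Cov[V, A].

Cov[V, A] = -1440.76

By bilinearity, Cov[V, A] = ac·Var[S] + bd·Var[D] + (ad+bc)·Cov[S, D], with a=4, b=-0.5, c=-7, d=-1.1.
ac·Var[S] = 4·(-7)·51.8 = -1450.4
bd·Var[D] = (-0.5)·(-1.1)·2.8 = 1.54
(ad+bc)·Cov[S, D] = (-0.9)·(-9) = 8.1
Cov[V, A] = -1450.4 + 1.54 + 8.1 = -1440.76.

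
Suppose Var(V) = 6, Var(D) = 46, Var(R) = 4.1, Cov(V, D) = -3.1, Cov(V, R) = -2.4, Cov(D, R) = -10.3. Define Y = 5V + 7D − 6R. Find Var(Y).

Var(Y) = 3343.8

Var(Y) = a²·Var(V) + b²·Var(D) + c²·Var(R) + 2ab·Cov(V, D) + 2ac·Cov(V, R) + 2bc·Cov(D, R), with a = 5, b = 7, c = -6.
= 150 + 2254 + 147.6 + (-217) + 144 + 865.2
= 3343.8.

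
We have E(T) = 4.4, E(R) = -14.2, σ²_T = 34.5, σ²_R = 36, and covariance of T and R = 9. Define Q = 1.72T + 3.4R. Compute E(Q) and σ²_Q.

E(Q) = 1.72·E(T) + 3.4·E(R) = 1.72·4.4 + 3.4·(-14.2) = -40.712.
σ²_Q = a²·σ²_T + b²·σ²_R + 2ab·covariance of T and R with a = 1.72, b = 3.4.
= 1.72²·34.5 + 3.4²·36 + 2·1.72·3.4·9
= 102.0648 + 416.16 + 105.264 = 623.4888.

E(Q) = -40.712, σ²_Q = 623.4888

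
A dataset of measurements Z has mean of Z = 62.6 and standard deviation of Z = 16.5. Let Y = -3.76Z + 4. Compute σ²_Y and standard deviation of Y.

Y = -3.76Z + 4 is linear with a = -3.76, b = 4.
σ²_Z = 16.5² = 272.25.
σ²_Y = a²·σ²_Z = (-3.76)²·272.25 = 3848.9616 (the additive constant 4 does not affect variance).
standard deviation of Y = |a|·standard deviation of Z = |-3.76|·16.5 = 62.04.

σ²_Y = 3848.9616, standard deviation of Y = 62.04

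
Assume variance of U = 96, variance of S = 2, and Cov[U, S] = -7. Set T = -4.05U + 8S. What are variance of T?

variance of T = 2156.24

variance of T = a²·variance of U + b²·variance of S + 2ab·Cov[U, S] with a = -4.05, b = 8.
= (-4.05)²·96 + 8²·2 + 2·(-4.05)·8·(-7)
= 1574.64 + 128 + 453.6 = 2156.24.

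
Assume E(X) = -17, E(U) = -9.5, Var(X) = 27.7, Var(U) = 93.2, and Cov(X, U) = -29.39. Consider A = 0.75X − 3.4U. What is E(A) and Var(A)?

E(A) = 0.75·E(X) + (-3.4)·E(U) = 0.75·(-17) + (-3.4)·(-9.5) = 19.55.
Var(A) = a²·Var(X) + b²·Var(U) + 2ab·Cov(X, U) with a = 0.75, b = -3.4.
= 0.75²·27.7 + (-3.4)²·93.2 + 2·0.75·(-3.4)·(-29.39)
= 15.58125 + 1077.392 + 149.889 = 1242.86225.

E(A) = 19.55, Var(A) = 1242.86225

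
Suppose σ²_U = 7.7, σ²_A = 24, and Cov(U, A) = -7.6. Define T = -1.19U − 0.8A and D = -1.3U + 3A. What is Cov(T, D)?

By bilinearity, Cov(T, D) = ac·σ²_U + bd·σ²_A + (ad+bc)·Cov(U, A), with a=-1.19, b=-0.8, c=-1.3, d=3.
ac·σ²_U = (-1.19)·(-1.3)·7.7 = 11.9119
bd·σ²_A = (-0.8)·3·24 = -57.6
(ad+bc)·Cov(U, A) = (-2.53)·(-7.6) = 19.228
Cov(T, D) = 11.9119 + (-57.6) + 19.228 = -26.4601.

Cov(T, D) = -26.4601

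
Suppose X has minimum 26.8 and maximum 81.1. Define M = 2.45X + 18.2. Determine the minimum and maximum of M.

a = 2.45 > 0, so min(M) = a·min(X)+b = 2.45·26.8 + 18.2 = 83.86 and max(M) = 2.45·81.1 + 18.2 = 216.895.

min(M) = 83.86, max(M) = 216.895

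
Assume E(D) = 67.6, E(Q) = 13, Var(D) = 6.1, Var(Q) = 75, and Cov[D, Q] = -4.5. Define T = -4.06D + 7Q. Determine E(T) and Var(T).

E(T) = (-4.06)·E(D) + 7·E(Q) = (-4.06)·67.6 + 7·13 = -183.456.
Var(T) = a²·Var(D) + b²·Var(Q) + 2ab·Cov[D, Q] with a = -4.06, b = 7.
= (-4.06)²·6.1 + 7²·75 + 2·(-4.06)·7·(-4.5)
= 100.54996 + 3675 + 255.78 = 4031.32996.

E(T) = -183.456, Var(T) = 4031.32996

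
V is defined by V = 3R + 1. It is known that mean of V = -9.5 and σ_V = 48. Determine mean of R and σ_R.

From V = 3R + 1: mean of V = a·mean of R + b, so mean of R = (mean of V − b)/a = (-9.5 − 1)/3 = -3.5.
σ_V = |a|·σ_R, so σ_R = 48/|3| = 16.

mean of R = -3.5, σ_R = 16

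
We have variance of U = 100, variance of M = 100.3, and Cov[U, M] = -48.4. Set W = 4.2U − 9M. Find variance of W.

variance of W = 13547.34

variance of W = a²·variance of U + b²·variance of M + 2ab·Cov[U, M] with a = 4.2, b = -9.
= 4.2²·100 + (-9)²·100.3 + 2·4.2·(-9)·(-48.4)
= 1764 + 8124.3 + 3659.04 = 13547.34.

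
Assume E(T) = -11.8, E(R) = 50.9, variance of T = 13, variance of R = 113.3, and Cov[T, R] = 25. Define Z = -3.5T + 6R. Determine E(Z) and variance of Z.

E(Z) = 346.7, variance of Z = 3188.05

E(Z) = (-3.5)·E(T) + 6·E(R) = (-3.5)·(-11.8) + 6·50.9 = 346.7.
variance of Z = a²·variance of T + b²·variance of R + 2ab·Cov[T, R] with a = -3.5, b = 6.
= (-3.5)²·13 + 6²·113.3 + 2·(-3.5)·6·25
= 159.25 + 4078.8 + (-1050) = 3188.05.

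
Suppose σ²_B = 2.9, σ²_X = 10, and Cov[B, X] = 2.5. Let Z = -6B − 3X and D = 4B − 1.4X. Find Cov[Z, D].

By bilinearity, Cov[Z, D] = ac·σ²_B + bd·σ²_X + (ad+bc)·Cov[B, X], with a=-6, b=-3, c=4, d=-1.4.
ac·σ²_B = (-6)·4·2.9 = -69.6
bd·σ²_X = (-3)·(-1.4)·10 = 42
(ad+bc)·Cov[B, X] = (-3.6)·2.5 = -9
Cov[Z, D] = -69.6 + 42 + (-9) = -36.6.

Cov[Z, D] = -36.6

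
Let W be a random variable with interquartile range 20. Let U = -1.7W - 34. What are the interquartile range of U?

Under U = aW + b, IQR(U) = |a|·IQR(W) = |-1.7|·20 = 34 (shifts cancel; spread scales by |a|).

IQR(U) = 34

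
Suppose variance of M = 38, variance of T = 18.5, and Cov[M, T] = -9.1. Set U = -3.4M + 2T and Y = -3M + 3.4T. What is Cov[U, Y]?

By bilinearity, Cov[U, Y] = ac·variance of M + bd·variance of T + (ad+bc)·Cov[M, T], with a=-3.4, b=2, c=-3, d=3.4.
ac·variance of M = (-3.4)·(-3)·38 = 387.6
bd·variance of T = 2·3.4·18.5 = 125.8
(ad+bc)·Cov[M, T] = (-17.56)·(-9.1) = 159.796
Cov[U, Y] = 387.6 + 125.8 + 159.796 = 673.196.

Cov[U, Y] = 673.196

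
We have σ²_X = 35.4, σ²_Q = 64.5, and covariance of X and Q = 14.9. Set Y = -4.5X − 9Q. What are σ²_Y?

σ²_Y = a²·σ²_X + b²·σ²_Q + 2ab·covariance of X and Q with a = -4.5, b = -9.
= (-4.5)²·35.4 + (-9)²·64.5 + 2·(-4.5)·(-9)·14.9
= 716.85 + 5224.5 + 1206.9 = 7148.25.

σ²_Y = 7148.25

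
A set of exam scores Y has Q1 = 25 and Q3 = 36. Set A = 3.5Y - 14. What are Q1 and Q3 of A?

a = 3.5 > 0: Q1(A) = a·Q1(Y)+b = 73.5, Q3(A) = a·Q3(Y)+b = 112.

Q1(A) = 73.5, Q3(A) = 112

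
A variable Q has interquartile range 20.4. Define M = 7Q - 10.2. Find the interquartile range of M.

IQR(M) = 142.8

Under M = aQ + b, IQR(M) = |a|·IQR(Q) = |7|·20.4 = 142.8 (shifts cancel; spread scales by |a|).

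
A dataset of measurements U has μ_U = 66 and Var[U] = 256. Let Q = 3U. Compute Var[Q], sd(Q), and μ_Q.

Var[Q] = 2304, sd(Q) = 48, μ_Q = 198

Q = 3U is linear with a = 3, b = 0.
Var[Q] = a²·Var[U] = 3²·256 = 2304.
sd(U) = √256 = 16.
sd(Q) = |a|·sd(U) = |3|·16 = 48.
μ_Q = a·μ_U + b = 3·66 = 198.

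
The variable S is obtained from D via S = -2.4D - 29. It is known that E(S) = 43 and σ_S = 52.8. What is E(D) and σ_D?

From S = -2.4D - 29: E(S) = a·E(D) + b, so E(D) = (E(S) − b)/a = (43 − (-29))/(-2.4) = -30.
σ_S = |a|·σ_D, so σ_D = 52.8/|-2.4| = 22.

E(D) = -30, σ_D = 22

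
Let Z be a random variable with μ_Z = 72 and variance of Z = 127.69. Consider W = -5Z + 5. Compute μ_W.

W = -5Z + 5 is linear with a = -5, b = 5.
μ_W = a·μ_Z + b = (-5)·72 + 5 = -355.

μ_W = -355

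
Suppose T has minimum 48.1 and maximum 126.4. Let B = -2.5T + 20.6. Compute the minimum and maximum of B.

a = -2.5 < 0, so order reverses: min(B) = a·max(T)+b = (-2.5)·126.4 + 20.6 = -295.4; max(B) = a·min(T)+b = (-2.5)·48.1 + 20.6 = -99.65.

min(B) = -295.4, max(B) = -99.65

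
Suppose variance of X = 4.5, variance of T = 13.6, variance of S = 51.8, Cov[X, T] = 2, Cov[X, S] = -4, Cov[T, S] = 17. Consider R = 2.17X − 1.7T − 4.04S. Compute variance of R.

variance of R = a²·variance of X + b²·variance of T + c²·variance of S + 2ab·Cov[X, T] + 2ac·Cov[X, S] + 2bc·Cov[T, S], with a = 2.17, b = -1.7, c = -4.04.
= 21.19005 + 39.304 + 845.45888 + (-14.756) + 70.1344 + 233.512
= 1194.84333.

variance of R = 1194.84333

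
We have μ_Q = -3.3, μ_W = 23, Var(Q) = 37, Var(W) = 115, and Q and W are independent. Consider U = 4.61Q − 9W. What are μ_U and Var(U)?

μ_U = 4.61·μ_Q + (-9)·μ_W = 4.61·(-3.3) + (-9)·23 = -222.213.
Var(U) = a²·Var(Q) + b²·Var(W) + 2ab·Cov(Q, W) with a = 4.61, b = -9.
Independence gives Cov(Q, W) = 0.
= 4.61²·37 + (-9)²·115 + 2·4.61·(-9)·0
= 786.3277 + 9315 + 0 = 10101.3277.

μ_U = -222.213, Var(U) = 10101.3277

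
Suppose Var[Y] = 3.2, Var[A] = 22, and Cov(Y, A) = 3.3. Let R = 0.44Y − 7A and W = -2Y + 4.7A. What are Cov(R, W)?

By bilinearity, Cov(R, W) = ac·Var[Y] + bd·Var[A] + (ad+bc)·Cov(Y, A), with a=0.44, b=-7, c=-2, d=4.7.
ac·Var[Y] = 0.44·(-2)·3.2 = -2.816
bd·Var[A] = (-7)·4.7·22 = -723.8
(ad+bc)·Cov(Y, A) = (16.068)·3.3 = 53.0244
Cov(R, W) = -2.816 + (-723.8) + 53.0244 = -673.5916.

Cov(R, W) = -673.5916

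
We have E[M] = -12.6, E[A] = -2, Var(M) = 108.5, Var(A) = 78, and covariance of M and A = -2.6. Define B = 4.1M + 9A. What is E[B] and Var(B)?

E[B] = -69.66, Var(B) = 7950.005

E[B] = 4.1·E[M] + 9·E[A] = 4.1·(-12.6) + 9·(-2) = -69.66.
Var(B) = a²·Var(M) + b²·Var(A) + 2ab·covariance of M and A with a = 4.1, b = 9.
= 4.1²·108.5 + 9²·78 + 2·4.1·9·(-2.6)
= 1823.885 + 6318 + (-191.88) = 7950.005.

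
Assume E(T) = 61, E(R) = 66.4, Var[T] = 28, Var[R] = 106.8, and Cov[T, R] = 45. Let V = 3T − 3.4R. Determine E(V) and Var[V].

E(V) = -42.76, Var[V] = 568.608

E(V) = 3·E(T) + (-3.4)·E(R) = 3·61 + (-3.4)·66.4 = -42.76.
Var[V] = a²·Var[T] + b²·Var[R] + 2ab·Cov[T, R] with a = 3, b = -3.4.
= 3²·28 + (-3.4)²·106.8 + 2·3·(-3.4)·45
= 252 + 1234.608 + (-918) = 568.608.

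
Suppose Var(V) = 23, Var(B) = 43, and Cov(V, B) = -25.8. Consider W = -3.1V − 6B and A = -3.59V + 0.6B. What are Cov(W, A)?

By bilinearity, Cov(W, A) = ac·Var(V) + bd·Var(B) + (ad+bc)·Cov(V, B), with a=-3.1, b=-6, c=-3.59, d=0.6.
ac·Var(V) = (-3.1)·(-3.59)·23 = 255.967
bd·Var(B) = (-6)·0.6·43 = -154.8
(ad+bc)·Cov(V, B) = (19.68)·(-25.8) = -507.744
Cov(W, A) = 255.967 + (-154.8) + (-507.744) = -406.577.

Cov(W, A) = -406.577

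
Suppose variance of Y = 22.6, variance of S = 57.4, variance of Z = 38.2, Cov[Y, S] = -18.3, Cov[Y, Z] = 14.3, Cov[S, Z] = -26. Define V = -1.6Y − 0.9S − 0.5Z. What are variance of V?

variance of V = a²·variance of Y + b²·variance of S + c²·variance of Z + 2ab·Cov[Y, S] + 2ac·Cov[Y, Z] + 2bc·Cov[S, Z], with a = -1.6, b = -0.9, c = -0.5.
= 57.856 + 46.494 + 9.55 + (-52.704) + 22.88 + (-23.4)
= 60.676.

variance of V = 60.676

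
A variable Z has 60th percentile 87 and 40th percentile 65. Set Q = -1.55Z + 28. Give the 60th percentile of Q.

Since a = -1.55 < 0 the transformation is decreasing, reversing order: the 60th percentile of Q corresponds to the 40th percentile of Z.
So P_{60}(Q) = a·P_{40}(Z) + b = (-1.55)·65 + 28 = -72.75.

60th percentile of Q = -72.75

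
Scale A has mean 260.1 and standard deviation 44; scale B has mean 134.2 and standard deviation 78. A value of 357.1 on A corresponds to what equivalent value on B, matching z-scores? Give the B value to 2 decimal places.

z = (357.1 − 260.1)/44 ≈ 2.2045.
B = 134.2 + z·78 = 134.2 + (357.1 − 260.1)·78/44 ≈ 306.15.

B = 306.15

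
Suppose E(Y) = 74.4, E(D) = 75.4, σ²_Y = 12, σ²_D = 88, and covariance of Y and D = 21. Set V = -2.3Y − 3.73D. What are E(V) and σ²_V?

E(V) = (-2.3)·E(Y) + (-3.73)·E(D) = (-2.3)·74.4 + (-3.73)·75.4 = -452.362.
σ²_V = a²·σ²_Y + b²·σ²_D + 2ab·covariance of Y and D with a = -2.3, b = -3.73.
= (-2.3)²·12 + (-3.73)²·88 + 2·(-2.3)·(-3.73)·21
= 63.48 + 1224.3352 + 360.318 = 1648.1332.

E(V) = -452.362, σ²_V = 1648.1332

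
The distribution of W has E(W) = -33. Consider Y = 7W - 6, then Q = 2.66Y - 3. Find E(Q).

E(Y) = 7·(-33) + (-6) = -237.
E(Q) = 2.66·(-237) + (-3) = -633.42.

E(Q) = -633.42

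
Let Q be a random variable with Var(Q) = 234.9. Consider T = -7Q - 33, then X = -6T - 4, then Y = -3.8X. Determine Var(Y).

Var(Y) = 5983410.384

Var(T) = (-7)²·234.9 = 11510.1.
Var(X) = (-6)²·11510.1 = 414363.6.
Var(Y) = (-3.8)²·414363.6 = 5983410.384.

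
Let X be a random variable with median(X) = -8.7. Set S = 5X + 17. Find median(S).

A linear map preserves order up to sign, so median(S) = a·median(X) + b = 5·(-8.7) + 17 = -26.5.

median(S) = -26.5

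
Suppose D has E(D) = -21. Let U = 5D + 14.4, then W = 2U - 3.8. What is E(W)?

E(U) = 5·(-21) + 14.4 = -90.6.
E(W) = 2·(-90.6) + (-3.8) = -185.

E(W) = -185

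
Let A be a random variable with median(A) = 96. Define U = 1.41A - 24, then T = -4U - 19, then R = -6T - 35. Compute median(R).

median(R) = 2751.64

median(U) = 1.41·96 + (-24) = 111.36.
median(T) = (-4)·111.36 + (-19) = -464.44.
median(R) = (-6)·(-464.44) + (-35) = 2751.64.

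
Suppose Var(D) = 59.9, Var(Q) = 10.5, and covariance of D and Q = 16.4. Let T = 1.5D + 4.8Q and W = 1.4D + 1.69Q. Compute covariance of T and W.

covariance of T and W = 362.748

By bilinearity, covariance of T and W = ac·Var(D) + bd·Var(Q) + (ad+bc)·covariance of D and Q, with a=1.5, b=4.8, c=1.4, d=1.69.
ac·Var(D) = 1.5·1.4·59.9 = 125.79
bd·Var(Q) = 4.8·1.69·10.5 = 85.176
(ad+bc)·covariance of D and Q = (9.255)·16.4 = 151.782
covariance of T and W = 125.79 + 85.176 + 151.782 = 362.748.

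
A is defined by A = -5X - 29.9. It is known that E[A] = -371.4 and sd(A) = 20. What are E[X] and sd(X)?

E[X] = 68.3, sd(X) = 4

From A = -5X - 29.9: E[A] = a·E[X] + b, so E[X] = (E[A] − b)/a = (-371.4 − (-29.9))/(-5) = 68.3.
sd(A) = |a|·sd(X), so sd(X) = 20/|-5| = 4.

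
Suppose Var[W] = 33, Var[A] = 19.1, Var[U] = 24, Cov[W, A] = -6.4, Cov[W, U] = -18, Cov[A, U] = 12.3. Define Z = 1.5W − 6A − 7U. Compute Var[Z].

Var[Z] = 3464.25

Var[Z] = a²·Var[W] + b²·Var[A] + c²·Var[U] + 2ab·Cov[W, A] + 2ac·Cov[W, U] + 2bc·Cov[A, U], with a = 1.5, b = -6, c = -7.
= 74.25 + 687.6 + 1176 + 115.2 + 378 + 1033.2
= 3464.25.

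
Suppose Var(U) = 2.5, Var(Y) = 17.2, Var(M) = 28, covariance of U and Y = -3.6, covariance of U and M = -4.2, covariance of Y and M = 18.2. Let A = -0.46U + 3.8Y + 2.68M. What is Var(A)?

Var(A) = a²·Var(U) + b²·Var(Y) + c²·Var(M) + 2ab·covariance of U and Y + 2ac·covariance of U and M + 2bc·covariance of Y and M, with a = -0.46, b = 3.8, c = 2.68.
= 0.529 + 248.368 + 201.1072 + 12.5856 + 10.35552 + 370.6976
= 843.64292.

Var(A) = 843.64292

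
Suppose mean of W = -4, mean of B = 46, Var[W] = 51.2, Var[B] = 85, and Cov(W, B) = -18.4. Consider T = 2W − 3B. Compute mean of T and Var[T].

mean of T = -146, Var[T] = 1190.6

mean of T = 2·mean of W + (-3)·mean of B = 2·(-4) + (-3)·46 = -146.
Var[T] = a²·Var[W] + b²·Var[B] + 2ab·Cov(W, B) with a = 2, b = -3.
= 2²·51.2 + (-3)²·85 + 2·2·(-3)·(-18.4)
= 204.8 + 765 + 220.8 = 1190.6.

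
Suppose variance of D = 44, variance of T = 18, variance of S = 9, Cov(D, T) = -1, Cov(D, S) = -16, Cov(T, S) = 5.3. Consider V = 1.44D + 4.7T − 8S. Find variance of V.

variance of V = 1021.4024

variance of V = a²·variance of D + b²·variance of T + c²·variance of S + 2ab·Cov(D, T) + 2ac·Cov(D, S) + 2bc·Cov(T, S), with a = 1.44, b = 4.7, c = -8.
= 91.2384 + 397.62 + 576 + (-13.536) + 368.64 + (-398.56)
= 1021.4024.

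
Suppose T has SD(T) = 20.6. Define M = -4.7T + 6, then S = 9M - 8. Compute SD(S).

SD(M) = |-4.7|·20.6 = 96.82.
SD(S) = |9|·96.82 = 871.38.

SD(S) = 871.38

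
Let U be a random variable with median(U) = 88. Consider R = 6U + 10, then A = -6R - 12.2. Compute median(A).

median(A) = -3240.2

median(R) = 6·88 + 10 = 538.
median(A) = (-6)·538 + (-12.2) = -3240.2.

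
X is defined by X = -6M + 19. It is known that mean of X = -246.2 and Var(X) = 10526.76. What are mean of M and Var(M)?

mean of M = 44.2, Var(M) = 292.41

From X = -6M + 19: mean of X = a·mean of M + b, so mean of M = (mean of X − b)/a = (-246.2 − 19)/(-6) = 44.2.
Var(X) = a²·Var(M), so Var(M) = 10526.76/(-6)² = 292.41.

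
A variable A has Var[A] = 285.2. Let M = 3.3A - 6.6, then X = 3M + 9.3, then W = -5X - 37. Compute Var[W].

Var[M] = 3.3²·285.2 = 3105.828.
Var[X] = 3²·3105.828 = 27952.452.
Var[W] = (-5)²·27952.452 = 698811.3.

Var[W] = 698811.3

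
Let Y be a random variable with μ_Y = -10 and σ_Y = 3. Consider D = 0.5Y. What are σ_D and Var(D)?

D = 0.5Y is linear with a = 0.5, b = 0.
σ_D = |a|·σ_Y = |0.5|·3 = 1.5.
Var(Y) = 3² = 9.
Var(D) = a²·Var(Y) = 0.5²·9 = 2.25.

σ_D = 1.5, Var(D) = 2.25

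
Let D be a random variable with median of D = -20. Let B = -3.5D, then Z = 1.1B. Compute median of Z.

median of B = (-3.5)·(-20) = 70.
median of Z = 1.1·70 = 77.

median of Z = 77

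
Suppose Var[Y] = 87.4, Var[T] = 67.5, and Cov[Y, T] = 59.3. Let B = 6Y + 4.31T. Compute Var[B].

Var[B] = 7467.28275

Var[B] = a²·Var[Y] + b²·Var[T] + 2ab·Cov[Y, T] with a = 6, b = 4.31.
= 6²·87.4 + 4.31²·67.5 + 2·6·4.31·59.3
= 3146.4 + 1253.88675 + 3066.996 = 7467.28275.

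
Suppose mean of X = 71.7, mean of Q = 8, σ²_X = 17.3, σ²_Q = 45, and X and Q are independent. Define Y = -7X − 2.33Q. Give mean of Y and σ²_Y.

mean of Y = -520.54, σ²_Y = 1092.0005

mean of Y = (-7)·mean of X + (-2.33)·mean of Q = (-7)·71.7 + (-2.33)·8 = -520.54.
σ²_Y = a²·σ²_X + b²·σ²_Q + 2ab·Cov(X, Q) with a = -7, b = -2.33.
Independence gives Cov(X, Q) = 0.
= (-7)²·17.3 + (-2.33)²·45 + 2·(-7)·(-2.33)·0
= 847.7 + 244.3005 + 0 = 1092.0005.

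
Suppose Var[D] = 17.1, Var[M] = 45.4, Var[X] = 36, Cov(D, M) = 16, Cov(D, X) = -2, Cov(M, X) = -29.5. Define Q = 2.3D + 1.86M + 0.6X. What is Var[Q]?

Var[Q] = a²·Var[D] + b²·Var[M] + c²·Var[X] + 2ab·Cov(D, M) + 2ac·Cov(D, X) + 2bc·Cov(M, X), with a = 2.3, b = 1.86, c = 0.6.
= 90.459 + 157.06584 + 12.96 + 136.896 + (-5.52) + (-65.844)
= 326.01684.

Var[Q] = 326.01684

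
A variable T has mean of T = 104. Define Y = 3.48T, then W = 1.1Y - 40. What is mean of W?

mean of Y = 3.48·104 = 361.92.
mean of W = 1.1·361.92 + (-40) = 358.112.

mean of W = 358.112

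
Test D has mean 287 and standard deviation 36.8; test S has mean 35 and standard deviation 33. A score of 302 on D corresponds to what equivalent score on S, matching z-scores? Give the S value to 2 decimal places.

S = 48.45

z = (302 − 287)/36.8 ≈ 0.4076.
S = 35 + z·33 = 35 + (302 − 287)·33/36.8 ≈ 48.45.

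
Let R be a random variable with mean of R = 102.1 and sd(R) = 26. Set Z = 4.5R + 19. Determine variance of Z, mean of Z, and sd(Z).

variance of Z = 13689, mean of Z = 478.45, sd(Z) = 117

Z = 4.5R + 19 is linear with a = 4.5, b = 19.
variance of R = 26² = 676.
variance of Z = a²·variance of R = 4.5²·676 = 13689 (the additive constant 19 does not affect variance).
mean of Z = a·mean of R + b = 4.5·102.1 + 19 = 478.45.
sd(Z) = |a|·sd(R) = |4.5|·26 = 117.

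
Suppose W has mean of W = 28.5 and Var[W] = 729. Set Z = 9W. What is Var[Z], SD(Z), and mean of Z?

Z = 9W is linear with a = 9, b = 0.
Var[Z] = a²·Var[W] = 9²·729 = 59049.
SD(W) = √729 = 27.
SD(Z) = |a|·SD(W) = |9|·27 = 243.
mean of Z = a·mean of W + b = 9·28.5 = 256.5.

Var[Z] = 59049, SD(Z) = 243, mean of Z = 256.5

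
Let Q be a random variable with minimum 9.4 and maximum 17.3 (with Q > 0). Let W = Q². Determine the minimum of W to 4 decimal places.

min(W) = 88.36

Q² is increasing on this domain, so min(W) comes from min(Q) = 9.4: min(W) = square(9.4) = 88.36.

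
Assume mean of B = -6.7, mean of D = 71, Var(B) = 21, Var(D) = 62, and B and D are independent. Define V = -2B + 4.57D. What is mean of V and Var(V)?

mean of V = 337.87, Var(V) = 1378.8638

mean of V = (-2)·mean of B + 4.57·mean of D = (-2)·(-6.7) + 4.57·71 = 337.87.
Var(V) = a²·Var(B) + b²·Var(D) + 2ab·Cov(B, D) with a = -2, b = 4.57.
Independence gives Cov(B, D) = 0.
= (-2)²·21 + 4.57²·62 + 2·(-2)·4.57·0
= 84 + 1294.8638 + 0 = 1378.8638.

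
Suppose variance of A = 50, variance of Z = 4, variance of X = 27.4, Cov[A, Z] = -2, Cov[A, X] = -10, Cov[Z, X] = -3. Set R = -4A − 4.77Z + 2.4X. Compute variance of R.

variance of R = 1233.2036

variance of R = a²·variance of A + b²·variance of Z + c²·variance of X + 2ab·Cov[A, Z] + 2ac·Cov[A, X] + 2bc·Cov[Z, X], with a = -4, b = -4.77, c = 2.4.
= 800 + 91.0116 + 157.824 + (-76.32) + 192 + 68.688
= 1233.2036.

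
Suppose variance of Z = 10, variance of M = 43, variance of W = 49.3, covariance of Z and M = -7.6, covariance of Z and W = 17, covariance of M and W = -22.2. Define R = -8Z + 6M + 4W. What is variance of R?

variance of R = 1552.8

variance of R = a²·variance of Z + b²·variance of M + c²·variance of W + 2ab·covariance of Z and M + 2ac·covariance of Z and W + 2bc·covariance of M and W, with a = -8, b = 6, c = 4.
= 640 + 1548 + 788.8 + 729.6 + (-1088) + (-1065.6)
= 1552.8.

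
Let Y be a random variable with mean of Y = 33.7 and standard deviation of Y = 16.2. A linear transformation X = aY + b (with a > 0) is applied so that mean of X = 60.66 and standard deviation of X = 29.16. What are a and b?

a = 1.8, b = 0

standard deviation of X = a·standard deviation of Y (a > 0), so a = 29.16/16.2 = 1.8.
mean of X = a·mean of Y + b, so b = 60.66 − 1.8·33.7 = 0.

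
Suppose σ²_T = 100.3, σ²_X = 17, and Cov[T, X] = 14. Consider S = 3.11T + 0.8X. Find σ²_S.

σ²_S = 1050.65563

σ²_S = a²·σ²_T + b²·σ²_X + 2ab·Cov[T, X] with a = 3.11, b = 0.8.
= 3.11²·100.3 + 0.8²·17 + 2·3.11·0.8·14
= 970.11163 + 10.88 + 69.664 = 1050.65563.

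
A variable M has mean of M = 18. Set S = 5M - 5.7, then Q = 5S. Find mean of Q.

mean of Q = 421.5

mean of S = 5·18 + (-5.7) = 84.3.
mean of Q = 5·84.3 = 421.5.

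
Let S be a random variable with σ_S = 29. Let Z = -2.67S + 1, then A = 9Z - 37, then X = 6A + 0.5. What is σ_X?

σ_Z = |-2.67|·29 = 77.43.
σ_A = |9|·77.43 = 696.87.
σ_X = |6|·696.87 = 4181.22.

σ_X = 4181.22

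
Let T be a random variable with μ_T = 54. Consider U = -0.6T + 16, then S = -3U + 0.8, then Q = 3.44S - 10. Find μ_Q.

μ_Q = 162

μ_U = (-0.6)·54 + 16 = -16.4.
μ_S = (-3)·(-16.4) + 0.8 = 50.
μ_Q = 3.44·50 + (-10) = 162.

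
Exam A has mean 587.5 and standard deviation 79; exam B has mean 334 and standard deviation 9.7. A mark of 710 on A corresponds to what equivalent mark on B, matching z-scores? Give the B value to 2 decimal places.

z = (710 − 587.5)/79 ≈ 1.5506.
B = 334 + z·9.7 = 334 + (710 − 587.5)·9.7/79 ≈ 349.04.

B = 349.04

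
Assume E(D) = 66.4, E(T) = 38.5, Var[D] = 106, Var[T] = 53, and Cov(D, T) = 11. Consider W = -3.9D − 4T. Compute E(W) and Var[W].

E(W) = (-3.9)·E(D) + (-4)·E(T) = (-3.9)·66.4 + (-4)·38.5 = -412.96.
Var[W] = a²·Var[D] + b²·Var[T] + 2ab·Cov(D, T) with a = -3.9, b = -4.
= (-3.9)²·106 + (-4)²·53 + 2·(-3.9)·(-4)·11
= 1612.26 + 848 + 343.2 = 2803.46.

E(W) = -412.96, Var[W] = 2803.46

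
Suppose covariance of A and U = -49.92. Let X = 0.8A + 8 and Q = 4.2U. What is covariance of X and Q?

covariance of X and Q = a·c·covariance of A and U = 0.8·4.2·(-49.92) = -167.7312. Additive constants drop out.

covariance of X and Q = -167.7312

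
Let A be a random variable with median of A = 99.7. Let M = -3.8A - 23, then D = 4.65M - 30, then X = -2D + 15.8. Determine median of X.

median of X = 3813.098

median of M = (-3.8)·99.7 + (-23) = -401.86.
median of D = 4.65·(-401.86) + (-30) = -1898.649.
median of X = (-2)·(-1898.649) + 15.8 = 3813.098.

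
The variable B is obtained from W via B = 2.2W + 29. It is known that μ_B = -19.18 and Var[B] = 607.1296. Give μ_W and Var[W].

From B = 2.2W + 29: μ_B = a·μ_W + b, so μ_W = (μ_B − b)/a = (-19.18 − 29)/2.2 = -21.9.
Var[B] = a²·Var[W], so Var[W] = 607.1296/2.2² = 125.44.

μ_W = -21.9, Var[W] = 125.44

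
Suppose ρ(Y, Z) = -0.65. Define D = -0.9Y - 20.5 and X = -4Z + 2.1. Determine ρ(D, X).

ρ(D, X) = -0.65

Linear rescalings preserve correlation up to sign; here the slopes -0.9 and -4 have the same sign, so ρ(D, X) = ρ(Y, Z) = -0.65.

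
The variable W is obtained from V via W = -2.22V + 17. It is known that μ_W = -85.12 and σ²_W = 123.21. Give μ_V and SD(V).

μ_V = 46, SD(V) = 5

From W = -2.22V + 17: μ_W = a·μ_V + b, so μ_V = (μ_W − b)/a = (-85.12 − 17)/(-2.22) = 46.
SD(W) = √123.21 = 11.1.
SD(W) = |a|·SD(V), so SD(V) = 11.1/|-2.22| = 5.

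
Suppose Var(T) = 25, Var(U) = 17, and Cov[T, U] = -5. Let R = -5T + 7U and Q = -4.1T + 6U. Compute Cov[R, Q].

Cov[R, Q] = 1520

By bilinearity, Cov[R, Q] = ac·Var(T) + bd·Var(U) + (ad+bc)·Cov[T, U], with a=-5, b=7, c=-4.1, d=6.
ac·Var(T) = (-5)·(-4.1)·25 = 512.5
bd·Var(U) = 7·6·17 = 714
(ad+bc)·Cov[T, U] = (-58.7)·(-5) = 293.5
Cov[R, Q] = 512.5 + 714 + 293.5 = 1520.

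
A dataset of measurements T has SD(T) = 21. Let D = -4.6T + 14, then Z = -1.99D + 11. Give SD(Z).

SD(D) = |-4.6|·21 = 96.6.
SD(Z) = |-1.99|·96.6 = 192.234.

SD(Z) = 192.234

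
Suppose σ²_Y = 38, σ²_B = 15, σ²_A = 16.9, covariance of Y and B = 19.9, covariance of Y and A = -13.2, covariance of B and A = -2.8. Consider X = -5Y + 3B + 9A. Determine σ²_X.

σ²_X = 2893.7

σ²_X = a²·σ²_Y + b²·σ²_B + c²·σ²_A + 2ab·covariance of Y and B + 2ac·covariance of Y and A + 2bc·covariance of B and A, with a = -5, b = 3, c = 9.
= 950 + 135 + 1368.9 + (-597) + 1188 + (-151.2)
= 2893.7.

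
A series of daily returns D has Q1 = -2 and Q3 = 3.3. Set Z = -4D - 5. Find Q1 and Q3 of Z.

Q1(Z) = -18.2, Q3(Z) = 3

a = -4 < 0 reverses order: Q1(Z) comes from Q3(D), Q3(Z) from Q1(D).
Q1(Z) = (-4)·3.3 + (-5) = -18.2; Q3(Z) = (-4)·(-2) + (-5) = 3.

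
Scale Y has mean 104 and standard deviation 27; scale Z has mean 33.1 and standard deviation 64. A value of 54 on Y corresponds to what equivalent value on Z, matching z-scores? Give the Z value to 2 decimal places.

z = (54 − 104)/27 ≈ -1.8519.
Z = 33.1 + z·64 = 33.1 + (54 − 104)·64/27 ≈ -85.42.

Z = -85.42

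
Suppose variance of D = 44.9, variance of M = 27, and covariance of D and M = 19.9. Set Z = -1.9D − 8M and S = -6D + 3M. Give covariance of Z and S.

By bilinearity, covariance of Z and S = ac·variance of D + bd·variance of M + (ad+bc)·covariance of D and M, with a=-1.9, b=-8, c=-6, d=3.
ac·variance of D = (-1.9)·(-6)·44.9 = 511.86
bd·variance of M = (-8)·3·27 = -648
(ad+bc)·covariance of D and M = (42.3)·19.9 = 841.77
covariance of Z and S = 511.86 + (-648) + 841.77 = 705.63.

covariance of Z and S = 705.63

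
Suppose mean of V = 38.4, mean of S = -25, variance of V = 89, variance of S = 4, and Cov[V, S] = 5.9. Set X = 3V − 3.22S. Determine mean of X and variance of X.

mean of X = 195.7, variance of X = 728.4856

mean of X = 3·mean of V + (-3.22)·mean of S = 3·38.4 + (-3.22)·(-25) = 195.7.
variance of X = a²·variance of V + b²·variance of S + 2ab·Cov[V, S] with a = 3, b = -3.22.
= 3²·89 + (-3.22)²·4 + 2·3·(-3.22)·5.9
= 801 + 41.4736 + (-113.988) = 728.4856.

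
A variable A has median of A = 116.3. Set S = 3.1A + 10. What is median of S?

A linear map preserves order up to sign, so median of S = a·median of A + b = 3.1·116.3 + 10 = 370.53.

median of S = 370.53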